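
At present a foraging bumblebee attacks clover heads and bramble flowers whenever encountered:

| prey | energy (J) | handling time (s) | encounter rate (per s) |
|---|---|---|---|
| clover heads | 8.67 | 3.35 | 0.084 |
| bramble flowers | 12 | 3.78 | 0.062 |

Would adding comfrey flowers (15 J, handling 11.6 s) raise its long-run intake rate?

Yes

On clover heads and bramble flowers alone, R = ΣλE/(1+Σλh) = 1.472/1.516 = 0.9713 J/s.
comfrey flowers: E/h = 15/11.6 = 1.293 J/s.
1.293 > 0.9713, so adding comfrey flowers raises the average — include it.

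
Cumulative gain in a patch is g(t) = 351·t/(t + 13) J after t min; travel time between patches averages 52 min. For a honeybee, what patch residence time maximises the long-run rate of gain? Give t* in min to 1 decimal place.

By the marginal value theorem, leave when the instantaneous gain rate g'(t) equals the habitat-wide average g(t)/(T + t).
g'(t) = 351·13/(t + 13)². Setting 351·13/(t+13)² = 351t/[(t+13)(52+t)] gives 13(52+t) = t(t+13), so t² = 13×52 = 676.
t* = √676 = 26 min.

26.0 min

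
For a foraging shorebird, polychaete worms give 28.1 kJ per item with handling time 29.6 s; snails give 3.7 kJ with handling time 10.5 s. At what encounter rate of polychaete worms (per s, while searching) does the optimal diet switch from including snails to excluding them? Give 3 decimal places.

Drop snails once their profitability E₂/h₂ falls below the rate achievable on polychaete worms alone: E₂/h₂ = λE₁/(1 + λh₁).
Solve for λ: λE₁h₂ = E₂(1 + λh₁) → λ(E₁h₂ − E₂h₁) = E₂ → λ = E₂/(E₁h₂ − E₂h₁).
λ = 3.7/(28.1×10.5 − 3.7×29.6) = 3.7/185.5 = 0.01994 per s.

0.020 per s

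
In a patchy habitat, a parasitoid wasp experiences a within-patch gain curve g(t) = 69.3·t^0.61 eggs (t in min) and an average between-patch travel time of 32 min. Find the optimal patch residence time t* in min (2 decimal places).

Maximise g(t)/(T+t): set derivative to zero → g'(t)(T+t) = g(t).
g'(t) = 0.61·69.3·t^-0.39. Setting 0.61·69.3·t^-0.39 = 69.3·t^0.61/(32+t) gives 0.61(32+t) = t, so 0.39·t = 0.61×32.
t* = 0.61×32/0.39 = 50.05 min.

50.05 min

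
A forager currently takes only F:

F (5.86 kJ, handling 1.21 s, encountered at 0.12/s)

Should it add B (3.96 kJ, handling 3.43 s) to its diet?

On F alone, R = ΣλE/(1+Σλh) = 0.7032/1.145 = 0.614 kJ/s.
B: E/h = 3.96/3.43 = 1.155 kJ/s.
1.155 > 0.614, so adding B raises the average — include it.

Yes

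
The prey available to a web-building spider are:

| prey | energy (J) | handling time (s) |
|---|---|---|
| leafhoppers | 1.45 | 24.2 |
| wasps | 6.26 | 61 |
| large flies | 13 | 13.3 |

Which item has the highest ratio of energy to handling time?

In descending order of E/h:
large flies: 13/13.3 = 0.977 J/s
wasps: 6.26/61 = 0.103 J/s
leafhoppers: 1.45/24.2 = 0.0599 J/s

large flies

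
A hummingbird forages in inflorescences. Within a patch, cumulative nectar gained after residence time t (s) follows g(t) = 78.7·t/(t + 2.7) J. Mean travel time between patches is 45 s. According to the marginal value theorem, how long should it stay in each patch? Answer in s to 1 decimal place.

Maximise g(t)/(T+t): set derivative to zero → g'(t)(T+t) = g(t).
g'(t) = 78.7·2.7/(t + 2.7)². Setting 78.7·2.7/(t+2.7)² = 78.7t/[(t+2.7)(45+t)] gives 2.7(45+t) = t(t+2.7), so t² = 2.7×45 = 121.5.
t* = √121.5 = 11.02 s.

11.0 s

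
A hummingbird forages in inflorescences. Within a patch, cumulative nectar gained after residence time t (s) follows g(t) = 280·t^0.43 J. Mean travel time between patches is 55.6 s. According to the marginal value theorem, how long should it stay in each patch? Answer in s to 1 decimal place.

By the marginal value theorem, leave when the instantaneous gain rate g'(t) equals the habitat-wide average g(t)/(T + t).
g'(t) = 0.43·280·t^-0.57. Setting 0.43·280·t^-0.57 = 280·t^0.43/(55.6+t) gives 0.43(55.6+t) = t, so 0.57·t = 0.43×55.6.
t* = 0.43×55.6/0.57 = 41.94 s.

41.9 s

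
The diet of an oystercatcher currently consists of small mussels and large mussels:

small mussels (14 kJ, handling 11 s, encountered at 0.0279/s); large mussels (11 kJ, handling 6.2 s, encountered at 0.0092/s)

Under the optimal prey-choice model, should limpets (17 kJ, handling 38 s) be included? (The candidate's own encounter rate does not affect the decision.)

Current rate: (0.0279×14 + 0.0092×11)/(1 + 0.0279×11 + 0.0092×6.2) = 0.3606 kJ/s.
limpets: E/h = 17/38 = 0.4474 kJ/s.
Since 0.4474 > R, including limpets increases the long-run rate.

Yes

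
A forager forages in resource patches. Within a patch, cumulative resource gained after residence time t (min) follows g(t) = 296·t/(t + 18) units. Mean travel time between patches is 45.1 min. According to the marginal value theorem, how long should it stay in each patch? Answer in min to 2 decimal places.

Optimal t* satisfies g'(t*) = g(t*)/(T + t*).
g'(t) = 296·18/(t + 18)². Setting 296·18/(t+18)² = 296t/[(t+18)(45.1+t)] gives 18(45.1+t) = t(t+18), so t² = 18×45.1 = 811.8.
t* = √811.8 = 28.49 min.

28.49 min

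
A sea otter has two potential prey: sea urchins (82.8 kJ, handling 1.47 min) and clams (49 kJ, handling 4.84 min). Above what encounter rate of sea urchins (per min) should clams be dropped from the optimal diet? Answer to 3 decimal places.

0.149 per min

Drop clams once their profitability E₂/h₂ falls below the rate achievable on sea urchins alone: E₂/h₂ = λE₁/(1 + λh₁).
Solve for λ: λE₁h₂ = E₂(1 + λh₁) → λ(E₁h₂ − E₂h₁) = E₂ → λ = E₂/(E₁h₂ − E₂h₁).
λ = 49/(82.8×4.84 − 49×1.47) = 49/328.7 = 0.1491 per min.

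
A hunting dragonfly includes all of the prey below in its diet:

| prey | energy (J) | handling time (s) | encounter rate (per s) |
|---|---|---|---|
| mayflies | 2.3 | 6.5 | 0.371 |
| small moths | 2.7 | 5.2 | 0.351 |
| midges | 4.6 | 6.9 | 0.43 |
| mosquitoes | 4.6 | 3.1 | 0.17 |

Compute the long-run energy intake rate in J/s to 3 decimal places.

0.522 J/s

Energy encountered per unit search time: 0.371×2.3 + 0.351×2.7 + 0.43×4.6 + 0.17×4.6 = 4.561 J/s.
Handling time per unit search time: 0.371×6.5 + 0.351×5.2 + 0.43×6.9 + 0.17×3.1 = 7.731.
Rate = 4.561/(1 + 7.731) = 0.5224 J/s.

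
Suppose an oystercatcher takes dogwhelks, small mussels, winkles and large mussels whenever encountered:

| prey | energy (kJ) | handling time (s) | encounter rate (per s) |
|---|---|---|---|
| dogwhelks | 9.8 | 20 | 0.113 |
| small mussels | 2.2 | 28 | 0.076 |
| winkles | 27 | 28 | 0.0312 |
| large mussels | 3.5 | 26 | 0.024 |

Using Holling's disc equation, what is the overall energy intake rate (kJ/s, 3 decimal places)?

0.320 kJ/s

Energy encountered per unit search time: 0.113×9.8 + 0.076×2.2 + 0.0312×27 + 0.024×3.5 = 2.201 kJ/s.
Handling time per unit search time: 0.113×20 + 0.076×28 + 0.0312×28 + 0.024×26 = 5.886.
Rate = 2.201/(1 + 5.886) = 0.3197 kJ/s.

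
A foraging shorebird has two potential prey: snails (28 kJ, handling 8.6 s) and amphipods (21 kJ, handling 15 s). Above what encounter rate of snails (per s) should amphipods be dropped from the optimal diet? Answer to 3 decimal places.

Drop amphipods once their profitability E₂/h₂ falls below the rate achievable on snails alone: E₂/h₂ = λE₁/(1 + λh₁).
Solve for λ: λE₁h₂ = E₂(1 + λh₁) → λ(E₁h₂ − E₂h₁) = E₂ → λ = E₂/(E₁h₂ − E₂h₁).
λ = 21/(28×15 − 21×8.6) = 21/239.4 = 0.08772 per s.

0.088 per s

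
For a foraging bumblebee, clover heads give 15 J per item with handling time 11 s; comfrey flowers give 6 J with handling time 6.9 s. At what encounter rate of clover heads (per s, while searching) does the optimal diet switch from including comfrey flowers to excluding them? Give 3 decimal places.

0.160 per s

At the threshold, the rate on clover heads alone equals the profitability of comfrey flowers: λ·15/(1 + λ·11) = 6/6.9 = 0.8696.
Rearranging, λ(15 − 0.8696×11) = 0.8696, so λ = 0.8696/5.435 = 0.16 per s.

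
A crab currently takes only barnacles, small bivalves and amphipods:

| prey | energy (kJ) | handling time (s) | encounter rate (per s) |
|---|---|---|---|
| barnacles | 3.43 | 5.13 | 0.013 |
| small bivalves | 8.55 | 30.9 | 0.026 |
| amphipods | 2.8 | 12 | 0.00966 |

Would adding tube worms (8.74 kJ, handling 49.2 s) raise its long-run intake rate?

Yes

Current rate: (0.013×3.43 + 0.026×8.55 + 0.00966×2.8)/(1 + 0.013×5.13 + 0.026×30.9 + 0.00966×12) = 0.148 kJ/s.
tube worms: E/h = 8.74/49.2 = 0.1776 kJ/s.
0.1776 > 0.148, so adding tube worms raises the average — include it.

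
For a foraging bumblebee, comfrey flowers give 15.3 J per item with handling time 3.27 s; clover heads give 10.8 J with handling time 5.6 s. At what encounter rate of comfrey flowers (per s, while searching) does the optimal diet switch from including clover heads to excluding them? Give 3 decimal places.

0.214 per s

The zero-one rule: include clover heads iff E₂/h₂ > λE₁/(1+λh₁). Equality gives the switch point.
λE₁h₂ = E₂ + λE₂h₁ ⇒ λ = E₂/(E₁h₂ − E₂h₁) = 10.8/(85.68 − 35.32) = 0.2144 per s.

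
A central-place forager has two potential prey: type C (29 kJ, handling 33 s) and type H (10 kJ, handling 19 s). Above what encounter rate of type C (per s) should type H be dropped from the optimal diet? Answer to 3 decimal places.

The zero-one rule: include type H iff E₂/h₂ > λE₁/(1+λh₁). Equality gives the switch point.
λE₁h₂ = E₂ + λE₂h₁ ⇒ λ = E₂/(E₁h₂ − E₂h₁) = 10/(551 − 330) = 0.04525 per s.

0.045 per s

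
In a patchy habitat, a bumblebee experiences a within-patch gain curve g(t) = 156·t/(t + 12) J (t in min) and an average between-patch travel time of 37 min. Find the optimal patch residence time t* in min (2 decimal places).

Maximise g(t)/(T+t): set derivative to zero → g'(t)(T+t) = g(t).
g'(t) = 156·12/(t + 12)². Setting 156·12/(t+12)² = 156t/[(t+12)(37+t)] gives 12(37+t) = t(t+12), so t² = 12×37 = 444.
t* = √444 = 21.07 min.

21.07 min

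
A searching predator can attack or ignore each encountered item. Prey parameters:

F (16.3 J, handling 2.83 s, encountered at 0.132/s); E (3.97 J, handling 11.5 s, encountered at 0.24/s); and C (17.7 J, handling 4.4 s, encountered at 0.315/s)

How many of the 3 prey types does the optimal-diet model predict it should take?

2

Rank by E/h (J/s): F 5.76, C 4.02, E 0.345. Include each in turn until the next type's E/h falls below the running intake rate.
Rate on top 1: 1.566. C: 4.02 > 1.566 → include.
Rate on top 2: 2.8. E: 0.345 < 2.8 → exclude; stop.
Optimal diet: F, C — 2 of 3 types.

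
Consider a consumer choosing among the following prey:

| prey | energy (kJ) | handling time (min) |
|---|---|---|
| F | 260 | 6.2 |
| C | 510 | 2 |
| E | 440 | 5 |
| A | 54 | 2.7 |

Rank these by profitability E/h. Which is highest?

C

In descending order of E/h:
C: 510/2 = 255 kJ/min
E: 440/5 = 88 kJ/min
F: 260/6.2 = 41.9 kJ/min
A: 54/2.7 = 20 kJ/min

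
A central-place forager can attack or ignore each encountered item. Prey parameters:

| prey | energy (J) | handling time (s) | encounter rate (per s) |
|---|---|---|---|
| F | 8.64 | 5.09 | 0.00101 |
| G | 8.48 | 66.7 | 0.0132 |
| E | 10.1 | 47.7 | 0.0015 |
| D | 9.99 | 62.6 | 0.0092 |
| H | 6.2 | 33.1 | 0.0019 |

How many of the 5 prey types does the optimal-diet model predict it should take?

5

Profitabilities (E/h, J/s): F 1.7, E 0.212, H 0.187, D 0.16, G 0.127. Add prey in this order while the next type's profitability exceeds the intake rate on those already taken.
Rate on top 1: 0.008682. E: 0.212 > 0.008682 → include.
Rate on top 2: 0.02218. H: 0.187 > 0.02218 → include.
Rate on top 3: 0.03129. D: 0.16 > 0.03129 → include.
Rate on top 4: 0.07436. G: 0.127 > 0.07436 → include.
Optimal diet: F, E, H, D, G — 5 of 5 types.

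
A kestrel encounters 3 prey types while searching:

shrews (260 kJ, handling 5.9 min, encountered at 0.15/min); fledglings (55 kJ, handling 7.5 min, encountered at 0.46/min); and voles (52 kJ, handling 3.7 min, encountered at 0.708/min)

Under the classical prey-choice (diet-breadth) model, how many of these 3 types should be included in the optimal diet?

1

Profitabilities (E/h, kJ/min): shrews 44.1, voles 14.1, fledglings 7.33. Add prey in this order while the next type's profitability exceeds the intake rate on those already taken.
Rate on top 1: 20.69. voles: 14.1 < 20.69 → exclude; stop.
Optimal diet: shrews — 1 of 3 types.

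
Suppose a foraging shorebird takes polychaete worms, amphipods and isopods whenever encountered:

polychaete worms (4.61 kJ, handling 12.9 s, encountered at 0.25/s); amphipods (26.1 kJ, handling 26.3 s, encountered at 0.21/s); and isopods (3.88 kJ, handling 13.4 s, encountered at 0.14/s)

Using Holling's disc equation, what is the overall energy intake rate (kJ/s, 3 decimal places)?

Energy encountered per unit search time: 0.25×4.61 + 0.21×26.1 + 0.14×3.88 = 7.177 kJ/s.
Handling time per unit search time: 0.25×12.9 + 0.21×26.3 + 0.14×13.4 = 10.62.
Rate = 7.177/(1 + 10.62) = 0.6174 kJ/s.

0.617 kJ/s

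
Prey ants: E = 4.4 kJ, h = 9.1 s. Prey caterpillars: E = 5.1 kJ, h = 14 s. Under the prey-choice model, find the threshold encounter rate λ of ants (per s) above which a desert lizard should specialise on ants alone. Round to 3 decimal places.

Drop caterpillars once their profitability E₂/h₂ falls below the rate achievable on ants alone: E₂/h₂ = λE₁/(1 + λh₁).
Solve for λ: λE₁h₂ = E₂(1 + λh₁) → λ(E₁h₂ − E₂h₁) = E₂ → λ = E₂/(E₁h₂ − E₂h₁).
λ = 5.1/(4.4×14 − 5.1×9.1) = 5.1/15.19 = 0.3357 per s.

0.336 per s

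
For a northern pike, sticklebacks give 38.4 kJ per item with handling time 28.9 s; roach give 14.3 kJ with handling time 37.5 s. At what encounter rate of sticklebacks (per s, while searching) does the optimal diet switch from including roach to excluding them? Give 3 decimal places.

Drop roach once their profitability E₂/h₂ falls below the rate achievable on sticklebacks alone: E₂/h₂ = λE₁/(1 + λh₁).
Solve for λ: λE₁h₂ = E₂(1 + λh₁) → λ(E₁h₂ − E₂h₁) = E₂ → λ = E₂/(E₁h₂ − E₂h₁).
λ = 14.3/(38.4×37.5 − 14.3×28.9) = 14.3/1027 = 0.01393 per s.

0.014 per s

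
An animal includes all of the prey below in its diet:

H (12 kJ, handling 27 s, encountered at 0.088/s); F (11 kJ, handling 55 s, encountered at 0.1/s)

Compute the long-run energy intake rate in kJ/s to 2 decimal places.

0.24 kJ/s

R = Σλ_iE_i / (1 + Σλ_ih_i)
Numerator: 0.088×12 + 0.1×11 = 2.156
Denominator: 1 + 0.088×27 + 0.1×55 = 8.876
R = 2.156/8.876 = 0.2429 kJ/s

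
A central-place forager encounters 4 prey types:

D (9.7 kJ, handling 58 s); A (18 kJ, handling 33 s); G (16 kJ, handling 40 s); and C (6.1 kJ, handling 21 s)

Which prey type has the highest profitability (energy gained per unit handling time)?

A

Profitability E/h (kJ/s): D = 9.7/58 = 0.167, A = 18/33 = 0.545, G = 16/40 = 0.4, C = 6.1/21 = 0.29.
Ranked: A > G > C > D.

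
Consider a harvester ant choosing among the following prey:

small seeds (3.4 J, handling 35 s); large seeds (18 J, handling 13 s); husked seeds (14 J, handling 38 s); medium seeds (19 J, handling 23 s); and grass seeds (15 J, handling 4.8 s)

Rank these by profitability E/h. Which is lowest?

small seeds

Profitability E/h (J/s): small seeds = 3.4/35 = 0.0971, large seeds = 18/13 = 1.38, husked seeds = 14/38 = 0.368, medium seeds = 19/23 = 0.826, grass seeds = 15/4.8 = 3.12.
Ranked: grass seeds > large seeds > medium seeds > husked seeds > small seeds.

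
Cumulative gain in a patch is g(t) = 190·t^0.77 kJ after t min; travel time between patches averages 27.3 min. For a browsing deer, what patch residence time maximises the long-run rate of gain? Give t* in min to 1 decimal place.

By the marginal value theorem, leave when the instantaneous gain rate g'(t) equals the habitat-wide average g(t)/(T + t).
g'(t) = 0.77·190·t^-0.23. Setting 0.77·190·t^-0.23 = 190·t^0.77/(27.3+t) gives 0.77(27.3+t) = t, so 0.23·t = 0.77×27.3.
t* = 0.77×27.3/0.23 = 91.4 min.

91.4 min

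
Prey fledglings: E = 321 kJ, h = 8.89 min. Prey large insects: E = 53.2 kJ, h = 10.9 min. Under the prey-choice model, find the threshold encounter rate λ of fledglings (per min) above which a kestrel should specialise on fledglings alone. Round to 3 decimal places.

0.018 per min

The zero-one rule: include large insects iff E₂/h₂ > λE₁/(1+λh₁). Equality gives the switch point.
λE₁h₂ = E₂ + λE₂h₁ ⇒ λ = E₂/(E₁h₂ − E₂h₁) = 53.2/(3499 − 472.9) = 0.01758 per min.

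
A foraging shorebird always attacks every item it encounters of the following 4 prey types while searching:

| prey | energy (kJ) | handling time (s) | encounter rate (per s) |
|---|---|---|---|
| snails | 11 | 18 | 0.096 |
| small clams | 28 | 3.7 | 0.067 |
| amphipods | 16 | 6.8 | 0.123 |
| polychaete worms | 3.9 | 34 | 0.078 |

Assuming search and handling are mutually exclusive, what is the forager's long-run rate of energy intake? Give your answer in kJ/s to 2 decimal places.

0.81 kJ/s

R = (0.096×11 + 0.067×28 + 0.123×16 + 0.078×3.9) / (1 + 0.096×18 + 0.067×3.7 + 0.123×6.8 + 0.078×34) = 5.204/6.464 = 0.8051 kJ/s.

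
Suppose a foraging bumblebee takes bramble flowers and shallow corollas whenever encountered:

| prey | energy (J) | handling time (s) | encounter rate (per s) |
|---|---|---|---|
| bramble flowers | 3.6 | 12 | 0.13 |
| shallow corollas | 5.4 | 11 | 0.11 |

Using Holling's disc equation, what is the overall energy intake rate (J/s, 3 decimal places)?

R = Σλ_iE_i / (1 + Σλ_ih_i)
Numerator: 0.13×3.6 + 0.11×5.4 = 1.062
Denominator: 1 + 0.13×12 + 0.11×11 = 3.77
R = 1.062/3.77 = 0.2817 J/s

0.282 J/s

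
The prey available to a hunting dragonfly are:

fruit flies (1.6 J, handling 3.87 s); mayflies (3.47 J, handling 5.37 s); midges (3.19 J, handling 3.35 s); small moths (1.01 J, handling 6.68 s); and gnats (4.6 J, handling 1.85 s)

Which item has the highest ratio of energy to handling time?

Profitability E/h (J/s): fruit flies = 1.6/3.87 = 0.413, mayflies = 3.47/5.37 = 0.646, midges = 3.19/3.35 = 0.952, small moths = 1.01/6.68 = 0.151, gnats = 4.6/1.85 = 2.49.
Ranked: gnats > midges > mayflies > fruit flies > small moths.

gnats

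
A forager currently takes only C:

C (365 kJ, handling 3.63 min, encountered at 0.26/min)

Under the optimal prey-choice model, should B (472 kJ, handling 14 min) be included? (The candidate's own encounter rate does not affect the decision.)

Intake rate on the current diet: R = (0.26×365) / (1 + 0.26×3.63) = 94.9/1.944 = 48.82 kJ/min.
B: E/h = 472/14 = 33.71 kJ/min.
33.71 < 48.82, so adding B would lower the average — exclude it.

No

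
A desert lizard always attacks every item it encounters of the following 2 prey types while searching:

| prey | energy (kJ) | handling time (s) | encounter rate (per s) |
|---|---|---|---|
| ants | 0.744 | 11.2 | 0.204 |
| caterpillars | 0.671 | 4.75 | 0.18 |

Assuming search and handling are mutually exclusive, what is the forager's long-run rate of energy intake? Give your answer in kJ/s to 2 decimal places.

0.07 kJ/s

R = (0.204×0.744 + 0.18×0.671) / (1 + 0.204×11.2 + 0.18×4.75) = 0.2726/4.14 = 0.06584 kJ/s.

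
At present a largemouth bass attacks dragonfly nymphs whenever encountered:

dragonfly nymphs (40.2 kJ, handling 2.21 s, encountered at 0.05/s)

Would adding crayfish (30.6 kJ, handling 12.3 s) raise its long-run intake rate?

Current rate: (0.05×40.2)/(1 + 0.05×2.21) = 1.81 kJ/s.
Profitability of crayfish: 30.6/12.3 = 2.488 kJ/s.
2.488 > 1.81, so adding crayfish raises the average — include it.

Yes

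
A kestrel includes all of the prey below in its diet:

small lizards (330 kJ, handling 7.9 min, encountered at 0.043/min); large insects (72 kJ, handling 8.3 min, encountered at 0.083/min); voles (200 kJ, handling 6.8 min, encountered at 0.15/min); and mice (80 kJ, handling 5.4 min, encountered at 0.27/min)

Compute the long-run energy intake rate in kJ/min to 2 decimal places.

R = (0.043×330 + 0.083×72 + 0.15×200 + 0.27×80) / (1 + 0.043×7.9 + 0.083×8.3 + 0.15×6.8 + 0.27×5.4) = 71.77/4.507 = 15.92 kJ/min.

15.92 kJ/min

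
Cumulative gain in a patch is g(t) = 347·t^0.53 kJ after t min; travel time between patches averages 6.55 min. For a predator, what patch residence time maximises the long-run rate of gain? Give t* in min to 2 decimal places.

7.39 min

Maximise g(t)/(T+t): set derivative to zero → g'(t)(T+t) = g(t).
g'(t) = 0.53·347·t^-0.47. Setting 0.53·347·t^-0.47 = 347·t^0.53/(6.55+t) gives 0.53(6.55+t) = t, so 0.47·t = 0.53×6.55.
t* = 0.53×6.55/0.47 = 7.386 min.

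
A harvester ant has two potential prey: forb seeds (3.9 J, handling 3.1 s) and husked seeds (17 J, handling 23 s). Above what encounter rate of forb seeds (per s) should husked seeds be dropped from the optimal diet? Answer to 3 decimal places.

0.459 per s

Drop husked seeds once their profitability E₂/h₂ falls below the rate achievable on forb seeds alone: E₂/h₂ = λE₁/(1 + λh₁).
Solve for λ: λE₁h₂ = E₂(1 + λh₁) → λ(E₁h₂ − E₂h₁) = E₂ → λ = E₂/(E₁h₂ − E₂h₁).
λ = 17/(3.9×23 − 17×3.1) = 17/37 = 0.4595 per s.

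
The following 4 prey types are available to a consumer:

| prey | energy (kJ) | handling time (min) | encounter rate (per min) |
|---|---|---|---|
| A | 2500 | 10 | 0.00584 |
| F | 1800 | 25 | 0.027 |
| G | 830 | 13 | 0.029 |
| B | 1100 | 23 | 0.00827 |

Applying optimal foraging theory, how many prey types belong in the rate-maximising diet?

Rank by E/h (kJ/min): A 250, F 72, G 63.8, B 47.8. Include each in turn until the next type's E/h falls below the running intake rate.
Rate on top 1: 13.79. F: 72 > 13.79 → include.
Rate on top 2: 36.46. G: 63.8 > 36.46 → include.
Rate on top 3: 41.35. B: 47.8 > 41.35 → include.
Optimal diet: A, F, G, B — 4 of 4 types.

4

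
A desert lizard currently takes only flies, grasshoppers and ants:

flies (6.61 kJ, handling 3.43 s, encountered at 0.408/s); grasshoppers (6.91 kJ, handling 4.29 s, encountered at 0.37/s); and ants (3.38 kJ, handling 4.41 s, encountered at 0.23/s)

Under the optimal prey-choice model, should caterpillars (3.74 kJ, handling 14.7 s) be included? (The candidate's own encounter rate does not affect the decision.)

On flies, grasshoppers and ants alone, R = ΣλE/(1+Σλh) = 6.031/5.001 = 1.206 kJ/s.
Profitability of caterpillars: 3.74/14.7 = 0.2544 kJ/s.
Since 0.2544 < R, time spent handling caterpillars is better spent searching.

No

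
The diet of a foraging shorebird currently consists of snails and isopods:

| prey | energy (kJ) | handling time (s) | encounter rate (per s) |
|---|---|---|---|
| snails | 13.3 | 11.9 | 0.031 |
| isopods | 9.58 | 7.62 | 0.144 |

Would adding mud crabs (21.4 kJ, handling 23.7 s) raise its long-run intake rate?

Yes

Intake rate on the current diet: R = (0.031×13.3 + 0.144×9.58) / (1 + 0.031×11.9 + 0.144×7.62) = 1.792/2.466 = 0.7266 kJ/s.
mud crabs: E/h = 21.4/23.7 = 0.903 kJ/s.
Since 0.903 > R, including mud crabs increases the long-run rate.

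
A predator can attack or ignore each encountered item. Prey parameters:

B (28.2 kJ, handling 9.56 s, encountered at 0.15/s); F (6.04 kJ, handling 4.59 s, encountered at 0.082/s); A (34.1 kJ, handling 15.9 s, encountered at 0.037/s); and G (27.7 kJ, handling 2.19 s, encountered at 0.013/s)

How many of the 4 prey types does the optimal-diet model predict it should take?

3

E/h in descending order: G 12.6, B 2.95, A 2.14, F 1.32 kJ/s. The optimal diet is the largest prefix of this list for which every included type satisfies E_i/h_i > R on the types above it.
Rate on top 1: 0.3501. B: 2.95 > 0.3501 → include.
Rate on top 2: 1.864. A: 2.14 > 1.864 → include.
Rate on top 3: 1.918. F: 1.32 < 1.918 → exclude; stop.
Optimal diet: G, B, A — 3 of 4 types.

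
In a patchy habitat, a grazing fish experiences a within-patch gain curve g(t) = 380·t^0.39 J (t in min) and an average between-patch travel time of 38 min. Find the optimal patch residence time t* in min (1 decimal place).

By the marginal value theorem, leave when the instantaneous gain rate g'(t) equals the habitat-wide average g(t)/(T + t).
g'(t) = 0.39·380·t^-0.61. Setting 0.39·380·t^-0.61 = 380·t^0.39/(38+t) gives 0.39(38+t) = t, so 0.61·t = 0.39×38.
t* = 0.39×38/0.61 = 24.3 min.

24.3 min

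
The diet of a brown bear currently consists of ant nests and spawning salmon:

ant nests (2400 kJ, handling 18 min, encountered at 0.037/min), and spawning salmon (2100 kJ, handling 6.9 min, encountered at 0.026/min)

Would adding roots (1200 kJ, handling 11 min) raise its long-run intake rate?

Yes

Intake rate on the current diet: R = (0.037×2400 + 0.026×2100) / (1 + 0.037×18 + 0.026×6.9) = 143.4/1.845 = 77.71 kJ/min.
roots: E/h = 1200/11 = 109.1 kJ/min.
109.1 > 77.71, so adding roots raises the average — include it.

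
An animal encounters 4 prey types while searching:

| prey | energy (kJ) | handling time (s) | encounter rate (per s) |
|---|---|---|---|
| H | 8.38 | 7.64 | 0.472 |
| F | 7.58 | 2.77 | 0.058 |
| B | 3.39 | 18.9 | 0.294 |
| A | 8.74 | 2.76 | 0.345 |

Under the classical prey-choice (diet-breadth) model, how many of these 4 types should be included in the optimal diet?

2

E/h in descending order: A 3.17, F 2.74, H 1.1, B 0.179 kJ/s. The optimal diet is the largest prefix of this list for which every included type satisfies E_i/h_i > R on the types above it.
Rate on top 1: 1.545. F: 2.74 > 1.545 → include.
Rate on top 2: 1.635. H: 1.1 < 1.635 → exclude; stop.
Optimal diet: A, F — 2 of 4 types.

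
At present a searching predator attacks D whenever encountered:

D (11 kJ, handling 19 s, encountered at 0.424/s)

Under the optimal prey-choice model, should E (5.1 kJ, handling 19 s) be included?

Intake rate on the current diet: R = (0.424×11) / (1 + 0.424×19) = 4.664/9.056 = 0.515 kJ/s.
E: E/h = 5.1/19 = 0.2684 kJ/s.
Since 0.2684 < R, time spent handling E is better spent searching.

No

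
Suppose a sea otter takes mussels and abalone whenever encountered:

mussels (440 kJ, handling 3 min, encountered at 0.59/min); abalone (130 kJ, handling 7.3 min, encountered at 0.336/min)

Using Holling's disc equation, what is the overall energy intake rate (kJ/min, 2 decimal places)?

R = (0.59×440 + 0.336×130) / (1 + 0.59×3 + 0.336×7.3) = 303.3/5.223 = 58.07 kJ/min.

58.07 kJ/min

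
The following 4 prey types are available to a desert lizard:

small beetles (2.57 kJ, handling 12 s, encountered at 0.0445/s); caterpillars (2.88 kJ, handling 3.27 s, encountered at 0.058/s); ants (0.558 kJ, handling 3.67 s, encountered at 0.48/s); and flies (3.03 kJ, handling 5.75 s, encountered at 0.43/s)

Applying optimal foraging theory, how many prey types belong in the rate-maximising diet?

E/h in descending order: caterpillars 0.881, flies 0.527, small beetles 0.214, ants 0.152 kJ/s. The optimal diet is the largest prefix of this list for which every included type satisfies E_i/h_i > R on the types above it.
Rate on top 1: 0.1404. flies: 0.527 > 0.1404 → include.
Rate on top 2: 0.4014. small beetles: 0.214 < 0.4014 → exclude; stop.
Optimal diet: caterpillars, flies — 2 of 4 types.

2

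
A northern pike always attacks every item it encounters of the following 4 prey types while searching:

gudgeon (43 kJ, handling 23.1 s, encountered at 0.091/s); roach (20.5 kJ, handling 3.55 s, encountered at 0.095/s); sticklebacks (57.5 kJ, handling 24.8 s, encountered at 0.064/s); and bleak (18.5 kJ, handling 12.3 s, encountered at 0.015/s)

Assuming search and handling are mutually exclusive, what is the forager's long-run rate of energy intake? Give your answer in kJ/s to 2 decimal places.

Energy encountered per unit search time: 0.091×43 + 0.095×20.5 + 0.064×57.5 + 0.015×18.5 = 9.818 kJ/s.
Handling time per unit search time: 0.091×23.1 + 0.095×3.55 + 0.064×24.8 + 0.015×12.3 = 4.211.
Rate = 9.818/(1 + 4.211) = 1.884 kJ/s.

1.88 kJ/s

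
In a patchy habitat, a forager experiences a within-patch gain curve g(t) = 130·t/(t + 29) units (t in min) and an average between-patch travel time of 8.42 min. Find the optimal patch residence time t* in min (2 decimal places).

15.63 min

Optimal t* satisfies g'(t*) = g(t*)/(T + t*).
g'(t) = 130·29/(t + 29)². Setting 130·29/(t+29)² = 130t/[(t+29)(8.42+t)] gives 29(8.42+t) = t(t+29), so t² = 29×8.42 = 244.2.
t* = √244.2 = 15.63 min.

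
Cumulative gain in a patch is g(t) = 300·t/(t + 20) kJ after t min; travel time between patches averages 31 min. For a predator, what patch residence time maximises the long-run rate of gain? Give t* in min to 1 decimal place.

24.9 min

Maximise g(t)/(T+t): set derivative to zero → g'(t)(T+t) = g(t).
g'(t) = 300·20/(t + 20)². Setting 300·20/(t+20)² = 300t/[(t+20)(31+t)] gives 20(31+t) = t(t+20), so t² = 20×31 = 620.
t* = √620 = 24.9 min.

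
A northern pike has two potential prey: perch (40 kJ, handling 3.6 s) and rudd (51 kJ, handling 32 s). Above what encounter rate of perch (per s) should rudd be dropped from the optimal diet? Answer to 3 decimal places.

0.047 per s

Drop rudd once their profitability E₂/h₂ falls below the rate achievable on perch alone: E₂/h₂ = λE₁/(1 + λh₁).
Solve for λ: λE₁h₂ = E₂(1 + λh₁) → λ(E₁h₂ − E₂h₁) = E₂ → λ = E₂/(E₁h₂ − E₂h₁).
λ = 51/(40×32 − 51×3.6) = 51/1096 = 0.04652 per s.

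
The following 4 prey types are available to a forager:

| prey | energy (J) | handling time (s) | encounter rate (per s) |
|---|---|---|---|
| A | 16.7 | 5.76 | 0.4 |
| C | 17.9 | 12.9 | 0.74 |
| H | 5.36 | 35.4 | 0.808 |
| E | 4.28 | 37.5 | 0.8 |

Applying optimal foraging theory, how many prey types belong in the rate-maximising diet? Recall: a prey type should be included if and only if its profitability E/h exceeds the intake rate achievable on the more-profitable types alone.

E/h in descending order: A 2.9, C 1.39, H 0.151, E 0.114 J/s. The optimal diet is the largest prefix of this list for which every included type satisfies E_i/h_i > R on the types above it.
Rate on top 1: 2.022. C: 1.39 < 2.022 → exclude; stop.
Optimal diet: A — 1 of 4 types.

1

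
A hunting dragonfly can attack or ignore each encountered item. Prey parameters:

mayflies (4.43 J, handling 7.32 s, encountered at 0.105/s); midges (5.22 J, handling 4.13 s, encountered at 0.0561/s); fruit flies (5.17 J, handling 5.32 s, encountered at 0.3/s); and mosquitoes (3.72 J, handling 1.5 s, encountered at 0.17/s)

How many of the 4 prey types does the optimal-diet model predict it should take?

3

Rank by E/h (J/s): mosquitoes 2.48, midges 1.26, fruit flies 0.972, mayflies 0.605. Include each in turn until the next type's E/h falls below the running intake rate.
Rate on top 1: 0.5039. midges: 1.26 > 0.5039 → include.
Rate on top 2: 0.6223. fruit flies: 0.972 > 0.6223 → include.
Rate on top 3: 0.8033. mayflies: 0.605 < 0.8033 → exclude; stop.
Optimal diet: mosquitoes, midges, fruit flies — 3 of 4 types.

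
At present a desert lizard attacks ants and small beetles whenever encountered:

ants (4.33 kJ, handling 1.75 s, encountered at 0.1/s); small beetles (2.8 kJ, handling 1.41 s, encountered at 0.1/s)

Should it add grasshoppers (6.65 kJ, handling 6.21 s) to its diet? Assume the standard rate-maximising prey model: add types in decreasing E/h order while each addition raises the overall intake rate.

On ants and small beetles alone, R = ΣλE/(1+Σλh) = 0.713/1.316 = 0.5418 kJ/s.
grasshoppers: E/h = 6.65/6.21 = 1.071 kJ/s.
1.071 > 0.5418, so adding grasshoppers raises the average — include it.

Yes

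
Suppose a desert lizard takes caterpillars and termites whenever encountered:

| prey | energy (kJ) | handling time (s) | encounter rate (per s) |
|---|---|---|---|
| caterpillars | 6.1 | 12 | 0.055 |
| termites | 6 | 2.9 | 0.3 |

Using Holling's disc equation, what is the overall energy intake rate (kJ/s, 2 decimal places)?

R = Σλ_iE_i / (1 + Σλ_ih_i)
Numerator: 0.055×6.1 + 0.3×6 = 2.135
Denominator: 1 + 0.055×12 + 0.3×2.9 = 2.53
R = 2.135/2.53 = 0.8441 kJ/s

0.84 kJ/s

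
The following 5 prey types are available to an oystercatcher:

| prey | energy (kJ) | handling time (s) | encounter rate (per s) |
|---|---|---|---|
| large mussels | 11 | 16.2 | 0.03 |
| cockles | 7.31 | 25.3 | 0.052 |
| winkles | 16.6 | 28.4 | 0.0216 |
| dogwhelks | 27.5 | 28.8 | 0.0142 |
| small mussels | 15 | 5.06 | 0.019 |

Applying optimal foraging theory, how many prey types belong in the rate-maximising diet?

Profitabilities (E/h, kJ/s): small mussels 2.96, dogwhelks 0.955, large mussels 0.679, winkles 0.585, cockles 0.289. Add prey in this order while the next type's profitability exceeds the intake rate on those already taken.
Rate on top 1: 0.26. dogwhelks: 0.955 > 0.26 → include.
Rate on top 2: 0.4488. large mussels: 0.679 > 0.4488 → include.
Rate on top 3: 0.505. winkles: 0.585 > 0.505 → include.
Rate on top 4: 0.5237. cockles: 0.289 < 0.5237 → exclude; stop.
Optimal diet: small mussels, dogwhelks, large mussels, winkles — 4 of 5 types.

4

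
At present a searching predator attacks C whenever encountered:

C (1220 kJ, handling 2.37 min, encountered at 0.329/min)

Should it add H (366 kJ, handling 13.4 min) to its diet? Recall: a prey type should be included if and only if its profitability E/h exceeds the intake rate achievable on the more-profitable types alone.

No

Current rate: (0.329×1220)/(1 + 0.329×2.37) = 225.5 kJ/min.
Profitability of H: 366/13.4 = 27.31 kJ/min.
Since 27.31 < R, time spent handling H is better spent searching.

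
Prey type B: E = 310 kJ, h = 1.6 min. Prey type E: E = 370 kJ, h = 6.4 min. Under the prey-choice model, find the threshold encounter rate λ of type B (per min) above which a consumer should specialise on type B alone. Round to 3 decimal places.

0.266 per min

At the threshold, the rate on type B alone equals the profitability of type E: λ·310/(1 + λ·1.6) = 370/6.4 = 57.81.
Rearranging, λ(310 − 57.81×1.6) = 57.81, so λ = 57.81/217.5 = 0.2658 per min.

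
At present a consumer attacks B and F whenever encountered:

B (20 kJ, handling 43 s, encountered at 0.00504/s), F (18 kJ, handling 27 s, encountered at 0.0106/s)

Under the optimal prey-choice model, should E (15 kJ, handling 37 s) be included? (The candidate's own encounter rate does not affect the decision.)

Current rate: (0.00504×20 + 0.0106×18)/(1 + 0.00504×43 + 0.0106×27) = 0.194 kJ/s.
Profitability of E: 15/37 = 0.4054 kJ/s.
Since 0.4054 > R, including E increases the long-run rate.

Yes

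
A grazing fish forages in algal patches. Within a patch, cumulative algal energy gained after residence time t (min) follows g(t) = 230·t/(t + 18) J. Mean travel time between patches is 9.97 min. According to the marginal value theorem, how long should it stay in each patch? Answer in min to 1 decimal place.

Optimal t* satisfies g'(t*) = g(t*)/(T + t*).
g'(t) = 230·18/(t + 18)². Setting 230·18/(t+18)² = 230t/[(t+18)(9.97+t)] gives 18(9.97+t) = t(t+18), so t² = 18×9.97 = 179.5.
t* = √179.5 = 13.4 min.

13.4 min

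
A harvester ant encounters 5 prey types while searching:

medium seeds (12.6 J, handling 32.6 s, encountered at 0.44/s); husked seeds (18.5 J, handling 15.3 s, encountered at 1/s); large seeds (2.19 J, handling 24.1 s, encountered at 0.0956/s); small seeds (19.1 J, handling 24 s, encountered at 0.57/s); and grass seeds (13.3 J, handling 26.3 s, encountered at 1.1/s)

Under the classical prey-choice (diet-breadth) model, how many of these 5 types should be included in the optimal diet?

1

Rank by E/h (J/s): husked seeds 1.21, small seeds 0.796, grass seeds 0.506, medium seeds 0.387, large seeds 0.0909. Include each in turn until the next type's E/h falls below the running intake rate.
Rate on top 1: 1.135. small seeds: 0.796 < 1.135 → exclude; stop.
Optimal diet: husked seeds — 1 of 5 types.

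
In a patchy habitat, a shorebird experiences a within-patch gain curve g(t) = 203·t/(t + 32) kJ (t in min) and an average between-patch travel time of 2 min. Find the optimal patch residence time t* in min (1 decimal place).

8.0 min

Optimal t* satisfies g'(t*) = g(t*)/(T + t*).
g'(t) = 203·32/(t + 32)². Setting 203·32/(t+32)² = 203t/[(t+32)(2+t)] gives 32(2+t) = t(t+32), so t² = 32×2 = 64.
t* = √64 = 8 min.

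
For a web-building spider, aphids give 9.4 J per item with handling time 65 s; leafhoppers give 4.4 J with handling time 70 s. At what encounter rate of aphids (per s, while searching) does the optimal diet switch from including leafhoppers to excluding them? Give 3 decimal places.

The zero-one rule: include leafhoppers iff E₂/h₂ > λE₁/(1+λh₁). Equality gives the switch point.
λE₁h₂ = E₂ + λE₂h₁ ⇒ λ = E₂/(E₁h₂ − E₂h₁) = 4.4/(658 − 286) = 0.01183 per s.

0.012 per s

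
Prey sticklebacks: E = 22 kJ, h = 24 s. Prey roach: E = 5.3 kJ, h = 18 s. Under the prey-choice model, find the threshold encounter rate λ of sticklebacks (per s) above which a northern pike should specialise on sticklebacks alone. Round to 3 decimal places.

0.020 per s

At the threshold, the rate on sticklebacks alone equals the profitability of roach: λ·22/(1 + λ·24) = 5.3/18 = 0.2944.
Rearranging, λ(22 − 0.2944×24) = 0.2944, so λ = 0.2944/14.93 = 0.01972 per s.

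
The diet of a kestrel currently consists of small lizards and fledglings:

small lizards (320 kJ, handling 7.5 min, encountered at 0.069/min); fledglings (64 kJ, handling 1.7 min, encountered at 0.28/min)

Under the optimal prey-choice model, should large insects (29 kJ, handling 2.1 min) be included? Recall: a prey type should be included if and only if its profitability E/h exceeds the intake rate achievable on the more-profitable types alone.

Intake rate on the current diet: R = (0.069×320 + 0.28×64) / (1 + 0.069×7.5 + 0.28×1.7) = 40/1.994 = 20.07 kJ/min.
Profitability of large insects: 29/2.1 = 13.81 kJ/min.
Since 13.81 < R, time spent handling large insects is better spent searching.

No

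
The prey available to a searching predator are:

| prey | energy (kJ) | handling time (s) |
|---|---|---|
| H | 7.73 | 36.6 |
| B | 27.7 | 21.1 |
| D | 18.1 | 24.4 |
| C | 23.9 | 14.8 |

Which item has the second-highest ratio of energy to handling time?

B

In descending order of E/h:
C: 23.9/14.8 = 1.61 kJ/s
B: 27.7/21.1 = 1.31 kJ/s
D: 18.1/24.4 = 0.742 kJ/s
H: 7.73/36.6 = 0.211 kJ/s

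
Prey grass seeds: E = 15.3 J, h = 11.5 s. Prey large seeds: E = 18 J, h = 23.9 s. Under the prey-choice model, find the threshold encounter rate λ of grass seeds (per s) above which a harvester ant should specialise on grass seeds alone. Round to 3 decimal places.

Drop large seeds once their profitability E₂/h₂ falls below the rate achievable on grass seeds alone: E₂/h₂ = λE₁/(1 + λh₁).
Solve for λ: λE₁h₂ = E₂(1 + λh₁) → λ(E₁h₂ − E₂h₁) = E₂ → λ = E₂/(E₁h₂ − E₂h₁).
λ = 18/(15.3×23.9 − 18×11.5) = 18/158.7 = 0.1134 per s.

0.113 per s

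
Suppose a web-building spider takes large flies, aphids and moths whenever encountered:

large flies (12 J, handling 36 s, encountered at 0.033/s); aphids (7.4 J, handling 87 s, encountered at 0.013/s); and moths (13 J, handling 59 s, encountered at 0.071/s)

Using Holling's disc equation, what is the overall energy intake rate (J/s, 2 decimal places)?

0.19 J/s

R = Σλ_iE_i / (1 + Σλ_ih_i)
Numerator: 0.033×12 + 0.013×7.4 + 0.071×13 = 1.415
Denominator: 1 + 0.033×36 + 0.013×87 + 0.071×59 = 7.508
R = 1.415/7.508 = 0.1885 J/s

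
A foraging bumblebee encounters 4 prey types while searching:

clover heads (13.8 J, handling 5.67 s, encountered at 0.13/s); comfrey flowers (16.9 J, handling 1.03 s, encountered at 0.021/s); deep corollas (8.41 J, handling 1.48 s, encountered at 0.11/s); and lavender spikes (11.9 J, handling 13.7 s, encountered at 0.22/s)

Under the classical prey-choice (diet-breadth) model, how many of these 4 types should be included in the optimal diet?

3

Rank by E/h (J/s): comfrey flowers 16.4, deep corollas 5.68, clover heads 2.43, lavender spikes 0.869. Include each in turn until the next type's E/h falls below the running intake rate.
Rate on top 1: 0.3474. deep corollas: 5.68 > 0.3474 → include.
Rate on top 2: 1.081. clover heads: 2.43 > 1.081 → include.
Rate on top 3: 1.6. lavender spikes: 0.869 < 1.6 → exclude; stop.
Optimal diet: comfrey flowers, deep corollas, clover heads — 3 of 4 types.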